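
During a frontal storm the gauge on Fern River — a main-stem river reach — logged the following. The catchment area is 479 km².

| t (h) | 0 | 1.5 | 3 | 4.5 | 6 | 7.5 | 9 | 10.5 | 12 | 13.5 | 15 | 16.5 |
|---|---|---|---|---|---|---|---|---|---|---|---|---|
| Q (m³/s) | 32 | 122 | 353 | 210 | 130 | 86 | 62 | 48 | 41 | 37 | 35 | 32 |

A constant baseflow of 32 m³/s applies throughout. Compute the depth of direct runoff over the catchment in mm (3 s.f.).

Direct runoff: 0.0, 90.0, 321.0, 178.0, 98.0, 54.0, 30.0, 16.0, 9.0, 5.0, 3.0, 0.0 m³/s; ΣQ_DR = 804.0 m³/s.
V = ΣQ_DR · Δt = 804.0 × 5400 s = 4.342 × 10^6 m³.
Over A = 479 km², depth = V / A = 9.06 mm.

d ≈ 9.06 mm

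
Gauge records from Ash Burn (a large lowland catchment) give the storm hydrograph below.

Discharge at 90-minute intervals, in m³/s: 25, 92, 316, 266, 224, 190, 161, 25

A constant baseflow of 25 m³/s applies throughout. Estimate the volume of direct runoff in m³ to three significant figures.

Direct-runoff ordinates (Q − Q_b): 0.0, 67.0, 291.0, 241.0, 199.0, 165.0, 136.0, 0.0 m³/s.
ΣQ_DR = 1099 m³/s.
With Δt = 1.5 h = 5400 s, V = ΣQ_DR · Δt = 1099 × 5400 = 5.93 × 10^6 m³.

V ≈ 5.93 × 10^6 m³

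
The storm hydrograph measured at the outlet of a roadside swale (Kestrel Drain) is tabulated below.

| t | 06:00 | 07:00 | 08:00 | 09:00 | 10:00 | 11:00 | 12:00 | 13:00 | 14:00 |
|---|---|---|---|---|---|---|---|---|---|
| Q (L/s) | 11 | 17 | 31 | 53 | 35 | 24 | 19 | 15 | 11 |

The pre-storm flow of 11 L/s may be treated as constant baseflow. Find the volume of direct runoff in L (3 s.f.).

Direct-runoff ordinates (Q − Q_b): 0.0, 6.0, 20.0, 42.0, 24.0, 13.0, 8.0, 4.0, 0.0 L/s.
ΣQ_DR = 117.0 L/s.
With Δt = 1 h = 3600 s, V = ΣQ_DR · Δt = 117.0 × 3600 = 4.21 × 10^5 L.

V ≈ 4.21 × 10^5 L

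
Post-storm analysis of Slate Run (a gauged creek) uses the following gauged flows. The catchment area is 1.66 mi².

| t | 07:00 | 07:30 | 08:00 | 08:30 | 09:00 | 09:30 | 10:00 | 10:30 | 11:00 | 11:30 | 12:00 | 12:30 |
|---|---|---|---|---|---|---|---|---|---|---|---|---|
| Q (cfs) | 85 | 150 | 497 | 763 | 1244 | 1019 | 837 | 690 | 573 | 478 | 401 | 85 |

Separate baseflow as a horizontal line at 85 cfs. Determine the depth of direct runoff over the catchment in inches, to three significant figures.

d ≈ 2.71 in

Direct runoff: 0.0, 65.0, 412.0, 678.0, 1159.0, 934.0, 752.0, 605.0, 488.0, 393.0, 316.0, 0.0 cfs; ΣQ_DR = 5802 cfs.
V = ΣQ_DR · Δt = 5802 × 1800 s = 1.044 × 10^7 ft³.
Over A = 1.66 mi², depth = V / A = 2.71 in.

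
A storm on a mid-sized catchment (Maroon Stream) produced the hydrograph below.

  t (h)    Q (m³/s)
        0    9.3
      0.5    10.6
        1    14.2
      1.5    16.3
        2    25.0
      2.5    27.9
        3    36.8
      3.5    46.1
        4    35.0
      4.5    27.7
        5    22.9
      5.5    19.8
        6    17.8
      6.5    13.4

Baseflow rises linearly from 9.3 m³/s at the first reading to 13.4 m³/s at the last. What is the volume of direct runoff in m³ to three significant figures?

Direct-runoff ordinates (Q − Q_b): 0.00, 0.98, 4.27, 6.05, 14.44, 17.02, 25.61, 34.59, 23.18, 15.56, 10.45, 7.03, 4.72, 0.00 m³/s.
ΣQ_DR = 163.9 m³/s.
With Δt = 0.5 h = 1800 s, V = ΣQ_DR · Δt = 163.9 × 1800 = 2.95 × 10^5 m³.

V ≈ 2.95 × 10^5 m³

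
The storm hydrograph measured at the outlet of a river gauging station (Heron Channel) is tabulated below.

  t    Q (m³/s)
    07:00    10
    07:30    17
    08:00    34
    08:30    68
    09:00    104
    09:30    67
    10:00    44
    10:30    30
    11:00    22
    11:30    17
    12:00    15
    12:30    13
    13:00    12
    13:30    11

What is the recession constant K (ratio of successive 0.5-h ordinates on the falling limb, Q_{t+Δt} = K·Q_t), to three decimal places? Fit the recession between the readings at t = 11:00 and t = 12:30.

Using the recession-limb readings at t = 11:00 and t = 12:30: Q falls from 22 to 13 m³/s over 3 intervals.
K = (Q₂/Q₁)^(1/3) = (13/22)^(1/3) = 0.839.

K ≈ 0.839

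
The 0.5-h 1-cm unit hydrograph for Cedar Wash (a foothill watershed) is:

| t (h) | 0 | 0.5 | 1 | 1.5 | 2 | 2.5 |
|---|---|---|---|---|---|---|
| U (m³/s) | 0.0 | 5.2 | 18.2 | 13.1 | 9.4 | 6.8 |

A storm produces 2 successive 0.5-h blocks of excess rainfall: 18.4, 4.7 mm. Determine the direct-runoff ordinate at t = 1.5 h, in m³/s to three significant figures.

Q ≈ 32.7 m³/s

By discrete convolution, Q_j = Σ (P_i / 10 mm) · U_{j−i}.
At t = 1.5 h (j=3): Q = (18.4/10)·13.1 + (4.7/10)·18.2 = 32.7 m³/s.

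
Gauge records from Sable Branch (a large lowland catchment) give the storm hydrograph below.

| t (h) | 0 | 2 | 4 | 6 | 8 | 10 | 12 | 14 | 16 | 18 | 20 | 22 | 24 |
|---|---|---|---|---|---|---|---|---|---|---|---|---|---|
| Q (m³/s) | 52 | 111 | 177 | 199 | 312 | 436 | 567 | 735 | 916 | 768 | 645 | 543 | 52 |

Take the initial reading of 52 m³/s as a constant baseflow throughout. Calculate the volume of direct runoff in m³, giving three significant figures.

V ≈ 3.48 × 10^7 m³

Direct-runoff ordinates (Q − Q_b): 0.0, 59.0, 125.0, 147.0, 260.0, 384.0, 515.0, 683.0, 864.0, 716.0, 593.0, 491.0, 0.0 m³/s.
ΣQ_DR = 4837 m³/s.
With Δt = 2 h = 7200 s, V = ΣQ_DR · Δt = 4837 × 7200 = 3.48 × 10^7 m³.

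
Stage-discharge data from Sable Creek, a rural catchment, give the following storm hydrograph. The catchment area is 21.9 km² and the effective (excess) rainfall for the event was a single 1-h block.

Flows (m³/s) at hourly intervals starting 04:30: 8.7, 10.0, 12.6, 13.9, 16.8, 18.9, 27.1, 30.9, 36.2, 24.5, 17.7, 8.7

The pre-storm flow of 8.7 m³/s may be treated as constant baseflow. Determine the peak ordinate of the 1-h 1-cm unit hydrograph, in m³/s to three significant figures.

U_p ≈ 13.8 m³/s

Direct runoff: 0.0, 1.3, 3.9, 5.2, 8.1, 10.2, 18.4, 22.2, 27.5, 15.8, 9.0, 0.0 m³/s; ΣQ_DR = 121.6 m³/s, peak = 27.5 m³/s.
Runoff depth d = ΣQ_DR·Δt / A = 121.6 × 3600 / (21.9 km²) = 19.99 mm.
The 1-cm UH is the DRH scaled by (10 mm)/d, so U_p = 27.5 × 10/19.99 = 13.8 m³/s.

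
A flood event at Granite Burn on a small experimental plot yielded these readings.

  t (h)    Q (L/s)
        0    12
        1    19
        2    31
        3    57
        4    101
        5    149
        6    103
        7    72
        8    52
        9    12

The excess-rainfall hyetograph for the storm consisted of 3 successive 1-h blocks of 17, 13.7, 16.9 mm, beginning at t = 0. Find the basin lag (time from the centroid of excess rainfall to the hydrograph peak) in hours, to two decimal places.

t_L ≈ 3.50 h

Centroid of excess rainfall: t_c = Σ P_i·t̄_i / ΣP_i = 1.4979 h (block centres at 0.5, 1.5, 2.5 h).
Hydrograph peak occurs at t = 5 h, so basin lag t_L = 5 − 1.4979 = 3.50 h.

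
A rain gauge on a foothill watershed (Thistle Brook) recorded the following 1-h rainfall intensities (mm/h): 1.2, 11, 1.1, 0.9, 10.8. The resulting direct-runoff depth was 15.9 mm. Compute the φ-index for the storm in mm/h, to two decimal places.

Only the 2 blocks with intensity above φ contribute runoff: 11, 10.8 mm/h.
Σ(I−φ)·Δt = d  ⇒  (11+10.8 − 2φ)·1 = 15.9
φ = (21.80 − 15.9/1) / 2 = 2.95 mm/h.

φ ≈ 2.95 mm/h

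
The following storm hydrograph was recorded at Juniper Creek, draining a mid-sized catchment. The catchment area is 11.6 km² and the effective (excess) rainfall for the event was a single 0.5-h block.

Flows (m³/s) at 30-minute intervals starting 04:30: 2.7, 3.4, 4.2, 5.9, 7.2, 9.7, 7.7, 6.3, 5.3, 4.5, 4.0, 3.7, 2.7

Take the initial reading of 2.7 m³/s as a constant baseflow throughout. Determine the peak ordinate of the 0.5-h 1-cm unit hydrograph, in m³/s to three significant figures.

Direct runoff: 0.0, 0.7, 1.5, 3.2, 4.5, 7.0, 5.0, 3.6, 2.6, 1.8, 1.3, 1.0, 0.0 m³/s; ΣQ_DR = 32.20 m³/s, peak = 7.0 m³/s.
Runoff depth d = ΣQ_DR·Δt / A = 32.20 × 1800 / (11.6 km²) = 4.997 mm.
The 1-cm UH is the DRH scaled by (10 mm)/d, so U_p = 7.0 × 10/4.997 = 14.0 m³/s.

U_p ≈ 14.0 m³/s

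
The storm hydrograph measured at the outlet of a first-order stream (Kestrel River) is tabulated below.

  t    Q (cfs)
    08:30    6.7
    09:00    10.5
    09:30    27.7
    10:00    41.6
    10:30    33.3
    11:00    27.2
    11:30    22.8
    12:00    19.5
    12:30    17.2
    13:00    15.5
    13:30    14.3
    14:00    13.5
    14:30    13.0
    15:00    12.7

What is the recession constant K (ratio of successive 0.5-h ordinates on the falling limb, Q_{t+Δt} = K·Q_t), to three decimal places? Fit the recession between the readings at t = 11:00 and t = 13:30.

Using the recession-limb readings at t = 11:00 and t = 13:30: Q falls from 27.2 to 14.3 cfs over 5 intervals.
K = (Q₂/Q₁)^(1/5) = (14.3/27.2)^(1/5) = 0.879.

K ≈ 0.879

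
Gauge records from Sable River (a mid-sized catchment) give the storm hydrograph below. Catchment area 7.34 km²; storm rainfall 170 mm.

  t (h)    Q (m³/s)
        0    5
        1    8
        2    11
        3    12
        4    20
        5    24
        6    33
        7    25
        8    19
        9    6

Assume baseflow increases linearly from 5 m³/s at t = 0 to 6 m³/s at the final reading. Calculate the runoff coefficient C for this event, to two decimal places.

ΣQ_DR = 108.0 m³/s; V = ΣQ_DR·Δt = 3.888 × 10^5 m³.
Runoff depth d = V / A = 52.97 mm.
C = d / P = 52.97 / 170 = 0.31.

C ≈ 0.31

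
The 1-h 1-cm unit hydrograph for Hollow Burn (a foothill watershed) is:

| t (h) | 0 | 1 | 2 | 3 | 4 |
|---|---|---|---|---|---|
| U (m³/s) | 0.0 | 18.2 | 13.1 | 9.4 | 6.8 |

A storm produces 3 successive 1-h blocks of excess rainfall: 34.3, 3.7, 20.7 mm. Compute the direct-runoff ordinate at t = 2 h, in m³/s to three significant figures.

Q ≈ 51.7 m³/s

By discrete convolution, Q_j = Σ (P_i / 10 mm) · U_{j−i}.
At t = 2 h (j=2): Q = (34.3/10)·13.1 + (3.7/10)·18.2 + (20.7/10)·0.0 = 51.7 m³/s.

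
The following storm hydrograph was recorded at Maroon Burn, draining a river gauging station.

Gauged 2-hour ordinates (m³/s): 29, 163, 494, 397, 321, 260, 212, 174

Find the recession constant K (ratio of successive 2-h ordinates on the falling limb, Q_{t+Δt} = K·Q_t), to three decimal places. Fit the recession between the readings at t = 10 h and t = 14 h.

K ≈ 0.818

Using the recession-limb readings at t = 10 h and t = 14 h: Q falls from 260 to 174 m³/s over 2 intervals.
K = (Q₂/Q₁)^(1/2) = (174/260)^(1/2) = 0.818.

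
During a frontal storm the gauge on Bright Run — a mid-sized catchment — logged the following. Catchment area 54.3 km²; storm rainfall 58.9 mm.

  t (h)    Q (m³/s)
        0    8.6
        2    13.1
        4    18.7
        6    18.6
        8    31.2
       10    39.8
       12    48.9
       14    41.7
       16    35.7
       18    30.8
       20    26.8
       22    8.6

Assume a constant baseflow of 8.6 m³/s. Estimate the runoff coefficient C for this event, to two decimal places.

C ≈ 0.49

ΣQ_DR = 219.3 m³/s; V = ΣQ_DR·Δt = 1.579 × 10^6 m³.
Runoff depth d = V / A = 29.08 mm.
C = d / P = 29.08 / 58.9 = 0.49.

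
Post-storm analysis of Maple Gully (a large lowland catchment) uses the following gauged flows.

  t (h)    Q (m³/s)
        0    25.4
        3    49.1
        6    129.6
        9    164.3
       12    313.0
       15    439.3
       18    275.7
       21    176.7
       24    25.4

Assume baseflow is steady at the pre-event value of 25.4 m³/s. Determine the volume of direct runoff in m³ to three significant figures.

Direct-runoff ordinates (Q − Q_b): 0.0, 23.7, 104.2, 138.9, 287.6, 413.9, 250.3, 151.3, 0.0 m³/s.
ΣQ_DR = 1370 m³/s.
With Δt = 3 h = 10800 s, V = ΣQ_DR · Δt = 1370 × 10800 = 1.48 × 10^7 m³.

V ≈ 1.48 × 10^7 m³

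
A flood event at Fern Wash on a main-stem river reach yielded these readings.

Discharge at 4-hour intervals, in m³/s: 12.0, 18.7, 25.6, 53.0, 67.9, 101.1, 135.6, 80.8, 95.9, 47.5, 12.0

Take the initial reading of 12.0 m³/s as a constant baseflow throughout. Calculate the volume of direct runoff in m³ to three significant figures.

V ≈ 7.46 × 10^6 m³

Direct-runoff ordinates (Q − Q_b): 0.0, 6.7, 13.6, 41.0, 55.9, 89.1, 123.6, 68.8, 83.9, 35.5, 0.0 m³/s.
ΣQ_DR = 518.1 m³/s.
With Δt = 4 h = 14400 s, V = ΣQ_DR · Δt = 518.1 × 14400 = 7.46 × 10^6 m³.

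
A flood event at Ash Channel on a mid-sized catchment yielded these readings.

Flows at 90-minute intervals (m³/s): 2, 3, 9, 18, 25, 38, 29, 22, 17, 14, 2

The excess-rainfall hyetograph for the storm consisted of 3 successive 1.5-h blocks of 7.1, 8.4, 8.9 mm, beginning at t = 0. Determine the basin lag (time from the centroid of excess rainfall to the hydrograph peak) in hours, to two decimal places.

Centroid of excess rainfall: t_c = Σ P_i·t̄_i / ΣP_i = 2.3607 h (block centres at 0.75, 2.25, 3.75 h).
Hydrograph peak occurs at t = 7.5 h, so basin lag t_L = 7.5 − 2.3607 = 5.14 h.

t_L ≈ 5.14 h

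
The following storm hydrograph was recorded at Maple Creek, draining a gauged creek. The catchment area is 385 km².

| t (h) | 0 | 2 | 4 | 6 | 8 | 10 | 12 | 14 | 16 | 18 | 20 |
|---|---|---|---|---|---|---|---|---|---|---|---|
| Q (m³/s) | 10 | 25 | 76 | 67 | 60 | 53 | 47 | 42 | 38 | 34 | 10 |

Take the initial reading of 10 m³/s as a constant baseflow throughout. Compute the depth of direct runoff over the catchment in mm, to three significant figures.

d ≈ 6.58 mm

Direct runoff: 0.0, 15.0, 66.0, 57.0, 50.0, 43.0, 37.0, 32.0, 28.0, 24.0, 0.0 m³/s; ΣQ_DR = 352.0 m³/s.
V = ΣQ_DR · Δt = 352.0 × 7200 s = 2.534 × 10^6 m³.
Over A = 385 km², depth = V / A = 6.58 mm.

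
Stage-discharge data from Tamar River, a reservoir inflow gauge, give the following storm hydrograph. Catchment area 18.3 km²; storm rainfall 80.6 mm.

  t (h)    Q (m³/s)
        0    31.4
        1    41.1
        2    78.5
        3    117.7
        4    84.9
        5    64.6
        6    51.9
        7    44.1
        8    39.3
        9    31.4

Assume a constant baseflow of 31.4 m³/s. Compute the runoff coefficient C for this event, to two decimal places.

C ≈ 0.66

ΣQ_DR = 270.9 m³/s; V = ΣQ_DR·Δt = 9.752 × 10^5 m³.
Runoff depth d = V / A = 53.29 mm.
C = d / P = 53.29 / 80.6 = 0.66.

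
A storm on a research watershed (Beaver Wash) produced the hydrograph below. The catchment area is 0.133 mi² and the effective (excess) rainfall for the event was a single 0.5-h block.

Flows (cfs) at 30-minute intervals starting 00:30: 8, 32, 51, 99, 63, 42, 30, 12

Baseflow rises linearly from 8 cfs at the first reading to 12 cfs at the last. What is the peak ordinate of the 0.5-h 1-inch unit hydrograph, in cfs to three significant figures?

Direct runoff: 0.00, 23.43, 41.86, 89.29, 52.71, 31.14, 18.57, 0.00 cfs; ΣQ_DR = 257.0 cfs, peak = 89.29 cfs.
Runoff depth d = ΣQ_DR·Δt / A = 257.0 × 1800 / (0.133 mi²) = 1.497 in.
The 1-inch UH is the DRH scaled by (1 in)/d, so U_p = 89.29 × 1/1.497 = 59.6 cfs.

U_p ≈ 59.6 cfs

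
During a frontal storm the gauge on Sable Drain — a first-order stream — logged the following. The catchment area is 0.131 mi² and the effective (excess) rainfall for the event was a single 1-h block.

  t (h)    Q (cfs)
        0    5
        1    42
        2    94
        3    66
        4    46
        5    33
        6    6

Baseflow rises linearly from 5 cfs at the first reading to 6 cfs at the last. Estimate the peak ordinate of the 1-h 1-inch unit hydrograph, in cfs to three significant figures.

U_p ≈ 29.6 cfs

Direct runoff: 0.00, 36.83, 88.67, 60.50, 40.33, 27.17, 0.00 cfs; ΣQ_DR = 253.5 cfs, peak = 88.67 cfs.
Runoff depth d = ΣQ_DR·Δt / A = 253.5 × 3600 / (0.131 mi²) = 2.999 in.
The 1-inch UH is the DRH scaled by (1 in)/d, so U_p = 88.67 × 1/2.999 = 29.6 cfs.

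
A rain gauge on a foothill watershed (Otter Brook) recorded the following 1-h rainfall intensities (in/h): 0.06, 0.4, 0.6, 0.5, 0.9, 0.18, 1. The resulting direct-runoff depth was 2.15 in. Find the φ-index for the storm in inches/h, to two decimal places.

Only the 5 blocks with intensity above φ contribute runoff: 0.4, 0.6, 0.5, 0.9, 1 in/h.
Σ(I−φ)·Δt = d  ⇒  (0.4+0.6+0.5+0.9+1 − 5φ)·1 = 2.15
φ = (3.400 − 2.15/1) / 5 = 0.25 in/h.

φ ≈ 0.25 in/h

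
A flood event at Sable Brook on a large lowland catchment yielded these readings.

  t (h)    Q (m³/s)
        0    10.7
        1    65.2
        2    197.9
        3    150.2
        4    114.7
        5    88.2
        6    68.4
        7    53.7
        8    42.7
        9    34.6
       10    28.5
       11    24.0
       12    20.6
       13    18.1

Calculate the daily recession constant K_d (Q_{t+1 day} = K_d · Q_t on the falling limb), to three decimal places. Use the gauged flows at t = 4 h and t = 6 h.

Between t = 4 h and t = 6 h the flow falls from 114.7 to 68.4 m³/s over 2×1 h = 2 h.
Per-interval ratio K = (68.4/114.7)^(1/2) = 0.7722; K_d = K^(24/1) = 0.002.

K_d ≈ 0.002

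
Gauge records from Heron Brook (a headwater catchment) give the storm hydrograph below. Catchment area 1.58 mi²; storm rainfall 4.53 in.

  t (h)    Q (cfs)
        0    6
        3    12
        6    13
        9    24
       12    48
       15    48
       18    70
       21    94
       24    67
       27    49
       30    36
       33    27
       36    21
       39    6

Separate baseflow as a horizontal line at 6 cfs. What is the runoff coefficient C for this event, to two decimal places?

ΣQ_DR = 437.0 cfs; V = ΣQ_DR·Δt = 4.720 × 10^6 ft³.
Runoff depth d = V / A = 1.286 in.
C = d / P = 1.286 / 4.53 = 0.28.

C ≈ 0.28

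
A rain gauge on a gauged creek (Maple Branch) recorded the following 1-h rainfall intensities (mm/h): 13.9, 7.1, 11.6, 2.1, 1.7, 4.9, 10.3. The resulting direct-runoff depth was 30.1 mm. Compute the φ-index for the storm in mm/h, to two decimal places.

φ ≈ 3.54 mm/h

Only the 5 blocks with intensity above φ contribute runoff: 13.9, 7.1, 11.6, 4.9, 10.3 mm/h.
Σ(I−φ)·Δt = d  ⇒  (13.9+7.1+11.6+4.9+10.3 − 5φ)·1 = 30.1
φ = (47.80 − 30.1/1) / 5 = 3.54 mm/h.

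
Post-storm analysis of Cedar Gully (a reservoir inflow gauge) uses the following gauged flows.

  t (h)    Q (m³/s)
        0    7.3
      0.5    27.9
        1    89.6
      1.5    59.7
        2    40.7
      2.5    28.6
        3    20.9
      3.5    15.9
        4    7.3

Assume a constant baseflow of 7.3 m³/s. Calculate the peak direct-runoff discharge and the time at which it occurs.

Q_p = 82.3 m³/s at t = 1 h

Subtracting baseflow gives direct-runoff ordinates: 0.0, 20.6, 82.3, 52.4, 33.4, 21.3, 13.6, 8.6, 0.0 m³/s.
The maximum is 82.3 m³/s, occurring at the reading for t = 1 h.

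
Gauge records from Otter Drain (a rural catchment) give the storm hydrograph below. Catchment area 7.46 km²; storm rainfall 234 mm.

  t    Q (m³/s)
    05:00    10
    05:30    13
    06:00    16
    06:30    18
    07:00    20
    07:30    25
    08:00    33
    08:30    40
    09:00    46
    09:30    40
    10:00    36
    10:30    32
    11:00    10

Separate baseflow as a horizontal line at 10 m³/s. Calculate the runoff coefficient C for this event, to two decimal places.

ΣQ_DR = 209.0 m³/s; V = ΣQ_DR·Δt = 3.762 × 10^5 m³.
Runoff depth d = V / A = 50.43 mm.
C = d / P = 50.43 / 234 = 0.22.

C ≈ 0.22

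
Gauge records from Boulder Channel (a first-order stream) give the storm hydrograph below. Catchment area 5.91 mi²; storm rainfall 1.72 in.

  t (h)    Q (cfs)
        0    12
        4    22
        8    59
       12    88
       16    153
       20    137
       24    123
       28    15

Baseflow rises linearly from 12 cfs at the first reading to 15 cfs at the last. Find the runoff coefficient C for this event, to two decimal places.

ΣQ_DR = 501.0 cfs; V = ΣQ_DR·Δt = 7.214 × 10^6 ft³.
Runoff depth d = V / A = 0.5254 in.
C = d / P = 0.5254 / 1.72 = 0.31.

C ≈ 0.31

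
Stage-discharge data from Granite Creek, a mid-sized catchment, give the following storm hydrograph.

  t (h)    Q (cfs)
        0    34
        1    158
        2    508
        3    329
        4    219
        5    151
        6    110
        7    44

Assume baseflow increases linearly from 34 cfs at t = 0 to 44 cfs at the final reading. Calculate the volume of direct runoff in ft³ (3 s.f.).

Direct-runoff ordinates (Q − Q_b): 0.00, 122.57, 471.14, 290.71, 179.29, 109.86, 67.43, 0.00 cfs.
ΣQ_DR = 1241 cfs.
With Δt = 1 h = 3600 s, V = ΣQ_DR · Δt = 1241 × 3600 = 4.47 × 10^6 ft³.

V ≈ 4.47 × 10^6 ft³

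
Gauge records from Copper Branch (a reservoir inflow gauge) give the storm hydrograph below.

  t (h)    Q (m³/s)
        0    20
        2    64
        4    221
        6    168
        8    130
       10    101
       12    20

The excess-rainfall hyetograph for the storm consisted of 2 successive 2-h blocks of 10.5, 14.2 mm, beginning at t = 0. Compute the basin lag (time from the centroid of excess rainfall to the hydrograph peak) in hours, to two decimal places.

Centroid of excess rainfall: t_c = Σ P_i·t̄_i / ΣP_i = 2.1498 h (block centres at 1, 3 h).
Hydrograph peak occurs at t = 4 h, so basin lag t_L = 4 − 2.1498 = 1.85 h.

t_L ≈ 1.85 h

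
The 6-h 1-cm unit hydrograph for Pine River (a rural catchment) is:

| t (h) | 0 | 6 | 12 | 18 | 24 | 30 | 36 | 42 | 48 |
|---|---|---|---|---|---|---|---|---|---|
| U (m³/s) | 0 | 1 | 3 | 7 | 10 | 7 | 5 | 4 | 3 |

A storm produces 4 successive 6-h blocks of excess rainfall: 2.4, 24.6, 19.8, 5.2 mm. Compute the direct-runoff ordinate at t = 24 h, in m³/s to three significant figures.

Q ≈ 26.1 m³/s

By discrete convolution, Q_j = Σ (P_i / 10 mm) · U_{j−i}.
At t = 24 h (j=4): Q = (2.4/10)·10 + (24.6/10)·7 + (19.8/10)·3 + (5.2/10)·1 = 26.1 m³/s.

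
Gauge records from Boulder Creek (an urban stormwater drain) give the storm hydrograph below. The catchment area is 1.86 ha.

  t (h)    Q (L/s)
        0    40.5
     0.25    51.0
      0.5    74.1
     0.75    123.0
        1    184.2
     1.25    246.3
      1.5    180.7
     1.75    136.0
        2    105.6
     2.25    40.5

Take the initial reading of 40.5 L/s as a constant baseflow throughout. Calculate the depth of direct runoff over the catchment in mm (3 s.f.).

Direct runoff: 0.0, 10.5, 33.6, 82.5, 143.7, 205.8, 140.2, 95.5, 65.1, 0.0 L/s; ΣQ_DR = 776.9 L/s.
V = ΣQ_DR · Δt = 776.9 × 900 s = 6.992 × 10^5 L.
Over A = 1.86 ha, depth = V / A = 37.6 mm.

d ≈ 37.6 mm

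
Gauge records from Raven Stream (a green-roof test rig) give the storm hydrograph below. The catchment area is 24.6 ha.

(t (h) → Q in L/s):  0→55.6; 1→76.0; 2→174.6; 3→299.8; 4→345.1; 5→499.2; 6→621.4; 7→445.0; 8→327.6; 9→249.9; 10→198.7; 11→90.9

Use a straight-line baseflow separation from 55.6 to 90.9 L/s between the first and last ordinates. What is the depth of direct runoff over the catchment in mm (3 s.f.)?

d ≈ 36.7 mm

Direct runoff: 0.00, 17.19, 112.58, 234.57, 276.66, 427.55, 546.55, 366.94, 246.33, 165.42, 111.01, 0.00 L/s; ΣQ_DR = 2505 L/s.
V = ΣQ_DR · Δt = 2505 × 3600 s = 9.017 × 10^6 L.
Over A = 24.6 ha, depth = V / A = 36.7 mm.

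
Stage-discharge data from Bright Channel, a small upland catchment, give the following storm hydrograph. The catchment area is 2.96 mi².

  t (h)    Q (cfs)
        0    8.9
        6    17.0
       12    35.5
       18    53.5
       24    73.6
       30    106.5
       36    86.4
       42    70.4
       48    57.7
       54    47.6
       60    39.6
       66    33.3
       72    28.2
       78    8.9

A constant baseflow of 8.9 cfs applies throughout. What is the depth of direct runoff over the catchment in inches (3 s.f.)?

d ≈ 1.70 in

Direct runoff: 0.0, 8.1, 26.6, 44.6, 64.7, 97.6, 77.5, 61.5, 48.8, 38.7, 30.7, 24.4, 19.3, 0.0 cfs; ΣQ_DR = 542.5 cfs.
V = ΣQ_DR · Δt = 542.5 × 21600 s = 1.172 × 10^7 ft³.
Over A = 2.96 mi², depth = V / A = 1.70 in.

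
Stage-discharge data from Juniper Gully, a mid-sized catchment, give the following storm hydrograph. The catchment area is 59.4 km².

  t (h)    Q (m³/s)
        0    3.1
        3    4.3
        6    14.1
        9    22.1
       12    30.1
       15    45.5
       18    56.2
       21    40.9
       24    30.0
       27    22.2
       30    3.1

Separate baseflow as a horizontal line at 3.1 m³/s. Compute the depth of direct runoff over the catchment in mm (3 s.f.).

d ≈ 43.2 mm

Direct runoff: 0.0, 1.2, 11.0, 19.0, 27.0, 42.4, 53.1, 37.8, 26.9, 19.1, 0.0 m³/s; ΣQ_DR = 237.5 m³/s.
V = ΣQ_DR · Δt = 237.5 × 10800 s = 2.565 × 10^6 m³.
Over A = 59.4 km², depth = V / A = 43.2 mm.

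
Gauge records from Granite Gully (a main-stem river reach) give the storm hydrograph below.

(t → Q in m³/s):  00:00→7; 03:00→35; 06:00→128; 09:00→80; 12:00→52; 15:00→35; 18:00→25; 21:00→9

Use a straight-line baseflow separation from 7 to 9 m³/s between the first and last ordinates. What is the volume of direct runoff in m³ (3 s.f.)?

V ≈ 3.32 × 10^6 m³

Direct-runoff ordinates (Q − Q_b): 0.00, 27.71, 120.43, 72.14, 43.86, 26.57, 16.29, 0.00 m³/s.
ΣQ_DR = 307.0 m³/s.
With Δt = 3 h = 10800 s, V = ΣQ_DR · Δt = 307.0 × 10800 = 3.32 × 10^6 m³.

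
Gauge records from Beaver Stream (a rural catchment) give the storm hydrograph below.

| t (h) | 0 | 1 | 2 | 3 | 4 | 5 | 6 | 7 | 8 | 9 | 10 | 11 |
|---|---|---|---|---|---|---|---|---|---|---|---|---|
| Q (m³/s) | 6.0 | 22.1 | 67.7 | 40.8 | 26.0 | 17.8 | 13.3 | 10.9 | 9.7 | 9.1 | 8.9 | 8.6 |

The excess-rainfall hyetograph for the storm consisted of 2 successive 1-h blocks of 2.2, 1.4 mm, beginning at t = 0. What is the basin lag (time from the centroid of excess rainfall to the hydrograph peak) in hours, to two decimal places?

t_L ≈ 1.11 h

Centroid of excess rainfall: t_c = Σ P_i·t̄_i / ΣP_i = 0.8889 h (block centres at 0.5, 1.5 h).
Hydrograph peak occurs at t = 2 h, so basin lag t_L = 2 − 0.8889 = 1.11 h.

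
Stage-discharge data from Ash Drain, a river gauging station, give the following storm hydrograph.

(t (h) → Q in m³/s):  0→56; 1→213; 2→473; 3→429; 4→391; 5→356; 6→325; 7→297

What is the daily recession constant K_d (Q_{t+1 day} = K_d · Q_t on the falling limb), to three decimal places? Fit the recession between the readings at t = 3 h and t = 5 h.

K_d ≈ 0.107

Between t = 3 h and t = 5 h the flow falls from 429 to 356 m³/s over 2×1 h = 2 h.
Per-interval ratio K = (356/429)^(1/2) = 0.9110; K_d = K^(24/1) = 0.107.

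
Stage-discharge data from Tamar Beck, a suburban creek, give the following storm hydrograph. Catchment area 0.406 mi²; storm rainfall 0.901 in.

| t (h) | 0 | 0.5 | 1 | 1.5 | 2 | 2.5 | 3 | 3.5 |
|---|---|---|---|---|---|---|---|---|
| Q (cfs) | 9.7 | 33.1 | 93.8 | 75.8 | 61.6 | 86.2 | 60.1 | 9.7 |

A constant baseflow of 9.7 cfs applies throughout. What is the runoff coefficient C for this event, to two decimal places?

C ≈ 0.75

ΣQ_DR = 352.4 cfs; V = ΣQ_DR·Δt = 6.343 × 10^5 ft³.
Runoff depth d = V / A = 0.6725 in.
C = d / P = 0.6725 / 0.901 = 0.75.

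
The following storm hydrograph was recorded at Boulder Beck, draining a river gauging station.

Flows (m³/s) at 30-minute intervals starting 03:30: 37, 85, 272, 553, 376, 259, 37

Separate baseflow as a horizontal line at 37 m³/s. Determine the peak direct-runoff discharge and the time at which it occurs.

Subtracting baseflow gives direct-runoff ordinates: 0.0, 48.0, 235.0, 516.0, 339.0, 222.0, 0.0 m³/s.
The maximum is 516.0 m³/s, occurring at the reading for t = 05:00.

Q_p = 516.0 m³/s at t = 05:00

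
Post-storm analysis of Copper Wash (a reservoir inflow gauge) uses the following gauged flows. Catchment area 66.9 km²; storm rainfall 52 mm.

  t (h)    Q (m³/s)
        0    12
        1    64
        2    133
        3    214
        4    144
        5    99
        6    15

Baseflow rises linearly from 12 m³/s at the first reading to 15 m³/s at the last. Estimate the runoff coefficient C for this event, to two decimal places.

ΣQ_DR = 586.5 m³/s; V = ΣQ_DR·Δt = 2.111 × 10^6 m³.
Runoff depth d = V / A = 31.56 mm.
C = d / P = 31.56 / 52 = 0.61.

C ≈ 0.61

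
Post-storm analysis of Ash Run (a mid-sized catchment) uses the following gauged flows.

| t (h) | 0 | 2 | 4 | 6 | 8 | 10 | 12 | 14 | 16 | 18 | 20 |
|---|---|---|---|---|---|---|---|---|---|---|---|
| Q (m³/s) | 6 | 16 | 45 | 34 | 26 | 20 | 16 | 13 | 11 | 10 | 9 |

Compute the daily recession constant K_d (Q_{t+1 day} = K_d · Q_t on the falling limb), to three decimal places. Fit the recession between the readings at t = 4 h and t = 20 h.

K_d ≈ 0.089

Between t = 4 h and t = 20 h the flow falls from 45 to 9 m³/s over 8×2 h = 16 h.
Per-interval ratio K = (9/45)^(1/8) = 0.8178; K_d = K^(24/2) = 0.089.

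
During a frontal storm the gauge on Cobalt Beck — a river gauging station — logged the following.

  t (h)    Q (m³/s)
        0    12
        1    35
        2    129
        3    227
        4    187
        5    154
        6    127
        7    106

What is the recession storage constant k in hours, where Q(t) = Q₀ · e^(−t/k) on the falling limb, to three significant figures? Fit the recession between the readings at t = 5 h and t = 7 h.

On the falling limb, Q drops from 154 to 106 m³/s between t = 5 h and t = 7 h (Δt = 2 h).
k = −Δt / ln(Q₂/Q₁) = −2 / ln(106/154) = 5.35 h.

k ≈ 5.35 h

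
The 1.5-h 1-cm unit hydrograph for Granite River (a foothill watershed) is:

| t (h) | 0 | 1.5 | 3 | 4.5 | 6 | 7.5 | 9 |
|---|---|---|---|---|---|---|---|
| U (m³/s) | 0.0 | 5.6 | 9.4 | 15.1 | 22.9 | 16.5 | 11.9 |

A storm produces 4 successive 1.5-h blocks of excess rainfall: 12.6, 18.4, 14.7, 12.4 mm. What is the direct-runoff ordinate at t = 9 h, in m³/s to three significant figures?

Q ≈ 97.7 m³/s

By discrete convolution, Q_j = Σ (P_i / 10 mm) · U_{j−i}.
At t = 9 h (j=6): Q = (12.6/10)·11.9 + (18.4/10)·16.5 + (14.7/10)·22.9 + (12.4/10)·15.1 = 97.7 m³/s.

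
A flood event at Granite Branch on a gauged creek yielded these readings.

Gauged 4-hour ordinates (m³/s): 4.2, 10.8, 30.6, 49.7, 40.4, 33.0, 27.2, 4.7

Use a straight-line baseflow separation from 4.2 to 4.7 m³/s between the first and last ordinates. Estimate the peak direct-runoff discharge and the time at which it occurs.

Q_p = 45.29 m³/s at t = 12 h

Subtracting baseflow gives direct-runoff ordinates: 0.00, 6.53, 26.26, 45.29, 35.91, 28.44, 22.57, 0.00 m³/s.
The maximum is 45.29 m³/s, occurring at the reading for t = 12 h.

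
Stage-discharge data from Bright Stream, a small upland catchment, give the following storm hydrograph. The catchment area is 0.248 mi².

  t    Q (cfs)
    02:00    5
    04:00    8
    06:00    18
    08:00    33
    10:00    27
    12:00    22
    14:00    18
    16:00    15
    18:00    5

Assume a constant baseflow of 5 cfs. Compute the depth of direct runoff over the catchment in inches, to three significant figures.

d ≈ 1.32 in

Direct runoff: 0.0, 3.0, 13.0, 28.0, 22.0, 17.0, 13.0, 10.0, 0.0 cfs; ΣQ_DR = 106.0 cfs.
V = ΣQ_DR · Δt = 106.0 × 7200 s = 7.632 × 10^5 ft³.
Over A = 0.248 mi², depth = V / A = 1.32 in.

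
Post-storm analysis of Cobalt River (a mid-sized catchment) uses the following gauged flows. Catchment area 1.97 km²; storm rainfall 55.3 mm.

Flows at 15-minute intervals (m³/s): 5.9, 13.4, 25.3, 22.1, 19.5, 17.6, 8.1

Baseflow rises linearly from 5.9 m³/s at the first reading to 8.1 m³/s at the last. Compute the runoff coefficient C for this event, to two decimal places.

ΣQ_DR = 62.90 m³/s; V = ΣQ_DR·Δt = 56610 m³.
Runoff depth d = V / A = 28.74 mm.
C = d / P = 28.74 / 55.3 = 0.52.

C ≈ 0.52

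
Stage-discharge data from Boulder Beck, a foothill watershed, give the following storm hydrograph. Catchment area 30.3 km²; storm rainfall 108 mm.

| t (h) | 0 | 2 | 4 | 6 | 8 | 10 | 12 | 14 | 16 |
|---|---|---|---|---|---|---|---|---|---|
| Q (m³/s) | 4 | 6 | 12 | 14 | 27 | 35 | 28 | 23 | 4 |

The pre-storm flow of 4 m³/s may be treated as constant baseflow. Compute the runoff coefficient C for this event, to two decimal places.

ΣQ_DR = 117.0 m³/s; V = ΣQ_DR·Δt = 8.424 × 10^5 m³.
Runoff depth d = V / A = 27.80 mm.
C = d / P = 27.80 / 108 = 0.26.

C ≈ 0.26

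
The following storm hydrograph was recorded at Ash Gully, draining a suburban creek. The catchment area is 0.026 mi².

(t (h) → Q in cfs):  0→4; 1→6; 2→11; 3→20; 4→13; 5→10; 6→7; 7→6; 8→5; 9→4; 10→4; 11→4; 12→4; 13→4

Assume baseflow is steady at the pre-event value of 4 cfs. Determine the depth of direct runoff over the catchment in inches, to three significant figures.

d ≈ 2.74 in

Direct runoff: 0.0, 2.0, 7.0, 16.0, 9.0, 6.0, 3.0, 2.0, 1.0, 0.0, 0.0, 0.0, 0.0, 0.0 cfs; ΣQ_DR = 46.00 cfs.
V = ΣQ_DR · Δt = 46.00 × 3600 s = 1.656 × 10^5 ft³.
Over A = 0.026 mi², depth = V / A = 2.74 in.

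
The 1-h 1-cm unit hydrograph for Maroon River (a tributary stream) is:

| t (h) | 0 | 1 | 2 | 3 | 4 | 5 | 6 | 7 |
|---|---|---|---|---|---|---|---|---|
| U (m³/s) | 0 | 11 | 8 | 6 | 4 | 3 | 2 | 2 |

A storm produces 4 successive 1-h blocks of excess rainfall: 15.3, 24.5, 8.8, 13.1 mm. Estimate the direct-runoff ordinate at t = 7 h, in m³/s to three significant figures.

By discrete convolution, Q_j = Σ (P_i / 10 mm) · U_{j−i}.
At t = 7 h (j=7): Q = (15.3/10)·2 + (24.5/10)·2 + (8.8/10)·3 + (13.1/10)·4 = 15.8 m³/s.

Q ≈ 15.8 m³/s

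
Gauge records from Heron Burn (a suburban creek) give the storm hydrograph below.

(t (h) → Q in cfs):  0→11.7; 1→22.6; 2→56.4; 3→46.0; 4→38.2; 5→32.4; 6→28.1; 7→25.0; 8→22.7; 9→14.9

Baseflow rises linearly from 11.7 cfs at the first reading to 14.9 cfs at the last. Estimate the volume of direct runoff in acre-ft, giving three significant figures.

V ≈ 13.6 acre-ft

Direct-runoff ordinates (Q − Q_b): 0.00, 10.54, 43.99, 33.23, 25.08, 18.92, 14.27, 10.81, 8.16, 0.00 cfs.
ΣQ_DR = 165.0 cfs.
With Δt = 1 h = 3600 s, V = ΣQ_DR · Δt = 165.0 × 3600 = 5.94 × 10^5 ft³ = 13.6 acre-ft.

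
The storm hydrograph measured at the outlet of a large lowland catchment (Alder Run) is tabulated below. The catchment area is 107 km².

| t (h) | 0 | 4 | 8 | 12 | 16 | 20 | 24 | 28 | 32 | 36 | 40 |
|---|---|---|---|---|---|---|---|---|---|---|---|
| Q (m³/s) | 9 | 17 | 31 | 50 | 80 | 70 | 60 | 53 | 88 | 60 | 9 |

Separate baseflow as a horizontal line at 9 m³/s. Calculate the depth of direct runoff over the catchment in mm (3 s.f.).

d ≈ 57.6 mm

Direct runoff: 0.0, 8.0, 22.0, 41.0, 71.0, 61.0, 51.0, 44.0, 79.0, 51.0, 0.0 m³/s; ΣQ_DR = 428.0 m³/s.
V = ΣQ_DR · Δt = 428.0 × 14400 s = 6.163 × 10^6 m³.
Over A = 107 km², depth = V / A = 57.6 mm.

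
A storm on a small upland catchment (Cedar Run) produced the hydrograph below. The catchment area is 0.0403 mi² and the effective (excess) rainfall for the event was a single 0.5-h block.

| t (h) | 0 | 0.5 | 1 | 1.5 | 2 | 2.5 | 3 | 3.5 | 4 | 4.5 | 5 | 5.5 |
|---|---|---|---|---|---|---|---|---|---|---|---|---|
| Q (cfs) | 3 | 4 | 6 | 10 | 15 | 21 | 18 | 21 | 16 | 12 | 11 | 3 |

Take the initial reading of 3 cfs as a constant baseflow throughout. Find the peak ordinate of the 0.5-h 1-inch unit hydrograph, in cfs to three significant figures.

U_p ≈ 9.00 cfs

Direct runoff: 0.0, 1.0, 3.0, 7.0, 12.0, 18.0, 15.0, 18.0, 13.0, 9.0, 8.0, 0.0 cfs; ΣQ_DR = 104.0 cfs, peak = 18.0 cfs.
Runoff depth d = ΣQ_DR·Δt / A = 104.0 × 1800 / (0.0403 mi²) = 1.999 in.
The 1-inch UH is the DRH scaled by (1 in)/d, so U_p = 18.0 × 1/1.999 = 9.00 cfs.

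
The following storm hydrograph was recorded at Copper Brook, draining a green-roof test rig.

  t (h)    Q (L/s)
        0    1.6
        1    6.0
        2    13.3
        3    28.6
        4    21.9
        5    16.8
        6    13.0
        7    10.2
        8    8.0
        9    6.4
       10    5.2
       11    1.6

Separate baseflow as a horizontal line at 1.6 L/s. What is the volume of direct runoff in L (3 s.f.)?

V ≈ 4.08 × 10^5 L

Direct-runoff ordinates (Q − Q_b): 0.0, 4.4, 11.7, 27.0, 20.3, 15.2, 11.4, 8.6, 6.4, 4.8, 3.6, 0.0 L/s.
ΣQ_DR = 113.4 L/s.
With Δt = 1 h = 3600 s, V = ΣQ_DR · Δt = 113.4 × 3600 = 4.08 × 10^5 L.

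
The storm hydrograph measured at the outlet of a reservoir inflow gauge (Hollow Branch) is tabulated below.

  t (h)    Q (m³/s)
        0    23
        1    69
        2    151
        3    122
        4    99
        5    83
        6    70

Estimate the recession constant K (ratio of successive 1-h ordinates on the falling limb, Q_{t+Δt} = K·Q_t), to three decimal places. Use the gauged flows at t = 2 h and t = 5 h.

K ≈ 0.819

Using the recession-limb readings at t = 2 h and t = 5 h: Q falls from 151 to 83 m³/s over 3 intervals.
K = (Q₂/Q₁)^(1/3) = (83/151)^(1/3) = 0.819.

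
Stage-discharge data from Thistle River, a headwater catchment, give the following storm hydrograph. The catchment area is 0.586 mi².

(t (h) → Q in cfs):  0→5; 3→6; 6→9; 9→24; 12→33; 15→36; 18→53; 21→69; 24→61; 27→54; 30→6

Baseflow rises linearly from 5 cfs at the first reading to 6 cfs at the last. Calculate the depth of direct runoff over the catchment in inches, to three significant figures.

d ≈ 2.34 in

Direct runoff: 0.00, 0.90, 3.80, 18.70, 27.60, 30.50, 47.40, 63.30, 55.20, 48.10, 0.00 cfs; ΣQ_DR = 295.5 cfs.
V = ΣQ_DR · Δt = 295.5 × 10800 s = 3.191 × 10^6 ft³.
Over A = 0.586 mi², depth = V / A = 2.34 in.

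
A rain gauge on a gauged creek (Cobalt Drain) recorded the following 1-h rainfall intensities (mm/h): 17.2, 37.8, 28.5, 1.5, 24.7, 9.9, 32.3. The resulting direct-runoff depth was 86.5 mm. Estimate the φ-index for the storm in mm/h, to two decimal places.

Only the 5 blocks with intensity above φ contribute runoff: 17.2, 37.8, 28.5, 24.7, 32.3 mm/h.
Σ(I−φ)·Δt = d  ⇒  (17.2+37.8+28.5+24.7+32.3 − 5φ)·1 = 86.5
φ = (140.5 − 86.5/1) / 5 = 10.80 mm/h.

φ ≈ 10.80 mm/h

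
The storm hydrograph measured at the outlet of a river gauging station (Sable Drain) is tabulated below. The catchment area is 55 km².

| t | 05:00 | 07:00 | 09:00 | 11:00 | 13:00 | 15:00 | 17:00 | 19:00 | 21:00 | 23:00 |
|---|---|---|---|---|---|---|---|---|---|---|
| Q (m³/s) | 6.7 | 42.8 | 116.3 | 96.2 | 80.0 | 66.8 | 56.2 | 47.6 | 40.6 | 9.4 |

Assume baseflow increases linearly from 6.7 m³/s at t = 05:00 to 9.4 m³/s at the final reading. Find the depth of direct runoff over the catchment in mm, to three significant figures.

d ≈ 63.1 mm

Direct runoff: 0.00, 35.80, 109.00, 88.60, 72.10, 58.60, 47.70, 38.80, 31.50, 0.00 m³/s; ΣQ_DR = 482.1 m³/s.
V = ΣQ_DR · Δt = 482.1 × 7200 s = 3.471 × 10^6 m³.
Over A = 55 km², depth = V / A = 63.1 mm.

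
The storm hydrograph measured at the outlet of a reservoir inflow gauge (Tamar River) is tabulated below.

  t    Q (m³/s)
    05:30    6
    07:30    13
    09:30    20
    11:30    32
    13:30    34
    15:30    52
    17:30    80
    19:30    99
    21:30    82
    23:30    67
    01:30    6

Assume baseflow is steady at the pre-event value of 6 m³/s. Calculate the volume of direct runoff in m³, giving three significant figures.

Direct-runoff ordinates (Q − Q_b): 0.0, 7.0, 14.0, 26.0, 28.0, 46.0, 74.0, 93.0, 76.0, 61.0, 0.0 m³/s.
ΣQ_DR = 425.0 m³/s.
With Δt = 2 h = 7200 s, V = ΣQ_DR · Δt = 425.0 × 7200 = 3.06 × 10^6 m³.

V ≈ 3.06 × 10^6 m³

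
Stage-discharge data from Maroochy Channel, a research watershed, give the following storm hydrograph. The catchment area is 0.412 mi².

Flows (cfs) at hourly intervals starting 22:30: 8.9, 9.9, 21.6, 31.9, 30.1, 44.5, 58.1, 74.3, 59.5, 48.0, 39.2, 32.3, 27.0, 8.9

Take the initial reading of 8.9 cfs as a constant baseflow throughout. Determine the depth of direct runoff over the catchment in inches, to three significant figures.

Direct runoff: 0.0, 1.0, 12.7, 23.0, 21.2, 35.6, 49.2, 65.4, 50.6, 39.1, 30.3, 23.4, 18.1, 0.0 cfs; ΣQ_DR = 369.6 cfs.
V = ΣQ_DR · Δt = 369.6 × 3600 s = 1.331 × 10^6 ft³.
Over A = 0.412 mi², depth = V / A = 1.39 in.

d ≈ 1.39 in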